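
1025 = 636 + 389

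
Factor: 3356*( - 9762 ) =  - 32761272 = -2^3*3^1*839^1 * 1627^1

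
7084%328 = 196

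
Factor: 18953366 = 2^1*9476683^1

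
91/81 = 1 +10/81 = 1.12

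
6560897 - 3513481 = 3047416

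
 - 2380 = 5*( - 476) 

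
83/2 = 41 + 1/2  =  41.50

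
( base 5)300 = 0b1001011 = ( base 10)75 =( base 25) 30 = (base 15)50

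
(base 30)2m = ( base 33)2g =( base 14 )5C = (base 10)82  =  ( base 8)122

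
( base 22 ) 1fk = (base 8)1502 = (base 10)834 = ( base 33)p9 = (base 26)162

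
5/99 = 5/99 = 0.05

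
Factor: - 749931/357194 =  - 2^( - 1 ) * 3^1*7^1*13^1 * 41^1*67^1*178597^( - 1)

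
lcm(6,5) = 30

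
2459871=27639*89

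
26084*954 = 24884136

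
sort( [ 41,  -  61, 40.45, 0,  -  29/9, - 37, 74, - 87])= [ - 87, -61,-37, - 29/9, 0,40.45 , 41,74 ] 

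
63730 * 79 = 5034670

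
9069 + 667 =9736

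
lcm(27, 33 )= 297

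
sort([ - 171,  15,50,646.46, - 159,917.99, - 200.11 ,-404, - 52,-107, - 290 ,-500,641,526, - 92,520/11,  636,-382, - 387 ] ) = [-500, - 404,-387, - 382, - 290,-200.11, - 171,-159,-107, - 92, - 52,  15,520/11,  50,526, 636,  641, 646.46,917.99]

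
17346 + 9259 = 26605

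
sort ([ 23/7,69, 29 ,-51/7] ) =[ - 51/7,23/7,29,69]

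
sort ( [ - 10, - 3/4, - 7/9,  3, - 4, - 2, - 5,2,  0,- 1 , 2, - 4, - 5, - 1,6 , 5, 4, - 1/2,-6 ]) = [ - 10, - 6,-5, - 5, - 4, - 4, - 2,  -  1, - 1 , - 7/9,-3/4, - 1/2, 0, 2, 2, 3 , 4, 5, 6]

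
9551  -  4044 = 5507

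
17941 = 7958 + 9983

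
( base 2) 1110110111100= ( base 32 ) 7DS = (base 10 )7612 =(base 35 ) 67H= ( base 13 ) 3607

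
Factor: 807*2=2^1*3^1*269^1 = 1614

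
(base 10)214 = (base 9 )257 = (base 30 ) 74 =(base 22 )9G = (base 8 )326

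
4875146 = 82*59453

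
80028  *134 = 10723752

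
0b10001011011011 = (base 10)8923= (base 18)199d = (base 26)D55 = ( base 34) 7OF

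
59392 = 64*928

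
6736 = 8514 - 1778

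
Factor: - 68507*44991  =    -  3082198437 = -3^2*4999^1 * 68507^1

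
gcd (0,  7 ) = 7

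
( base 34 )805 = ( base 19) 16C0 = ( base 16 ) 2425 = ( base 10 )9253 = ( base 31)9JF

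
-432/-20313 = 48/2257  =  0.02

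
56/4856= 7/607 = 0.01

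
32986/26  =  1268  +  9/13 = 1268.69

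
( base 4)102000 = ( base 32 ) 140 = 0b10010000000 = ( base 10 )1152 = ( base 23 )242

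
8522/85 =8522/85 = 100.26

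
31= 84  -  53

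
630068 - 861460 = - 231392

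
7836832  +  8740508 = 16577340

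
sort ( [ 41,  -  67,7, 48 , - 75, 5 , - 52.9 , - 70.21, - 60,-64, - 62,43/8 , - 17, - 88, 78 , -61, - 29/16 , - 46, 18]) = [-88,  -  75, - 70.21 , - 67 , - 64, - 62  , - 61 , - 60 ,-52.9 , - 46,-17, - 29/16,5 , 43/8,7,18 , 41,48,78] 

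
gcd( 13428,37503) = 9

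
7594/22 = 345 + 2/11=345.18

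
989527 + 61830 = 1051357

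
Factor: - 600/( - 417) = 2^3*5^2*139^( - 1) =200/139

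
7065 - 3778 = 3287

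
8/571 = 8/571 = 0.01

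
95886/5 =95886/5 =19177.20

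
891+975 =1866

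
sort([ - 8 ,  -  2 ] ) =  [ - 8,  -  2 ]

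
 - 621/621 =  - 1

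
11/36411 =11/36411  =  0.00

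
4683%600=483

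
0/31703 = 0=0.00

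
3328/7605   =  256/585 = 0.44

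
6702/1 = 6702 = 6702.00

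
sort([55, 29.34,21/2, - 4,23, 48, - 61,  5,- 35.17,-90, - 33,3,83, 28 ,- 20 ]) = [-90, - 61,- 35.17,-33,-20, - 4,  3,5,21/2, 23,28, 29.34, 48,55, 83]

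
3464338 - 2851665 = 612673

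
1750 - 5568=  - 3818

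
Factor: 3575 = 5^2 * 11^1 *13^1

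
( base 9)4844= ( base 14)1456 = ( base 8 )7024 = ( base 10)3604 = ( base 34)340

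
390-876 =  - 486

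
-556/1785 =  - 1+ 1229/1785 = - 0.31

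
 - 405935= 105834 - 511769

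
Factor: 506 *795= 2^1*3^1*5^1*11^1*23^1* 53^1 = 402270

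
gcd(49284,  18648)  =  1332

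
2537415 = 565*4491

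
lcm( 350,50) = 350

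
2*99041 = 198082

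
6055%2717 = 621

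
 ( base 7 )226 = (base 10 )118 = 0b1110110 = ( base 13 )91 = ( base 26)4e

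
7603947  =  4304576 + 3299371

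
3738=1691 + 2047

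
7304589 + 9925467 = 17230056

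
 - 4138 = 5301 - 9439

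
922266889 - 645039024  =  277227865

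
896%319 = 258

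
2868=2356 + 512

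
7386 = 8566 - 1180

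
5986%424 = 50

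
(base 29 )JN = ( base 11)482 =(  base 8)1076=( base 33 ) HD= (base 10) 574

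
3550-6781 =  - 3231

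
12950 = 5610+7340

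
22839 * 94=2146866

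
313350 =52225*6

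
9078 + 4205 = 13283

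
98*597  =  58506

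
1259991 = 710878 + 549113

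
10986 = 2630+8356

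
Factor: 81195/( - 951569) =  - 3^1*5^1*41^(-1 )*5413^1*23209^(-1)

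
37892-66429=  -28537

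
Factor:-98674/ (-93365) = 2^1*5^( - 1 ) * 71^( - 1 )*103^1*263^(-1) *479^1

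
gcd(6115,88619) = 1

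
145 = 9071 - 8926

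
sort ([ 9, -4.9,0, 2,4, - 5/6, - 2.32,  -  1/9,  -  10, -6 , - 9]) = [ - 10, - 9, - 6,-4.9,-2.32,-5/6, - 1/9, 0,2,4, 9 ] 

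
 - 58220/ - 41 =1420 + 0/1 = 1420.00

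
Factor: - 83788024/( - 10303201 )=2^3*19^1*59^1*149^( - 1)*9343^1*69149^( - 1 ) 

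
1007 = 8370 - 7363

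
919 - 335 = 584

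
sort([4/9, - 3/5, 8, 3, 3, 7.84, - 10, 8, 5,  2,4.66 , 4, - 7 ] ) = [ - 10, - 7, - 3/5, 4/9 , 2, 3, 3,4,4.66,5,7.84,  8, 8]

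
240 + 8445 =8685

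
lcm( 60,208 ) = 3120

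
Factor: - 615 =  - 3^1*5^1*41^1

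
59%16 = 11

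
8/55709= 8/55709  =  0.00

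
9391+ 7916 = 17307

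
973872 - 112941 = 860931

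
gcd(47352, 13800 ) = 24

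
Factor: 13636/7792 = 7/4 = 2^(-2 )*7^1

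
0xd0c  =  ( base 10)3340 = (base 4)310030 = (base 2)110100001100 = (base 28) 478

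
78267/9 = 8696+1/3 = 8696.33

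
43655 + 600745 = 644400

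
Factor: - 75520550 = -2^1*5^2*7^1*127^1*1699^1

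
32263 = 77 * 419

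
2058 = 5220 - 3162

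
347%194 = 153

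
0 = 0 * 77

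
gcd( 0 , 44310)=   44310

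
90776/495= 90776/495 = 183.39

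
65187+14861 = 80048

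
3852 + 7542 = 11394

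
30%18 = 12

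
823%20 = 3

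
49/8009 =49/8009  =  0.01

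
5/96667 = 5/96667 =0.00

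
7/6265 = 1/895= 0.00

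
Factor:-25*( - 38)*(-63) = -2^1*3^2*5^2 * 7^1* 19^1 =- 59850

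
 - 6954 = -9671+2717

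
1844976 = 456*4046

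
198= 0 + 198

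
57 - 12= 45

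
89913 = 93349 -3436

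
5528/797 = 5528/797 = 6.94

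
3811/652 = 5+551/652 = 5.85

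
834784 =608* 1373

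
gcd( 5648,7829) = 1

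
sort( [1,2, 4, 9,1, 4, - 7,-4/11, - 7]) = [ - 7, - 7 , - 4/11, 1 , 1,2,4, 4 , 9 ]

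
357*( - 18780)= - 6704460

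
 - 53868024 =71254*( -756)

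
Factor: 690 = 2^1*3^1*5^1*23^1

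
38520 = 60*642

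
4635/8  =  4635/8 =579.38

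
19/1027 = 19/1027 = 0.02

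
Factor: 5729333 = 601^1*9533^1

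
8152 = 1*8152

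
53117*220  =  11685740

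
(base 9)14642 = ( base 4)2130101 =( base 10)10001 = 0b10011100010001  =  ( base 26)ekh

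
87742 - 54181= 33561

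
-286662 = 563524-850186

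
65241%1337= 1065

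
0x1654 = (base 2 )1011001010100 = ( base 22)bhi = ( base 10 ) 5716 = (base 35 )4NB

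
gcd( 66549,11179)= 7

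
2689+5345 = 8034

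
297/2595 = 99/865= 0.11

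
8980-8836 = 144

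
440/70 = 6+2/7 = 6.29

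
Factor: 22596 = 2^2*3^1*7^1*269^1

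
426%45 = 21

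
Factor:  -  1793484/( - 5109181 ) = 2^2*3^2*7^( - 1 )*647^1*9479^(  -  1) = 23292/66353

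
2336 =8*292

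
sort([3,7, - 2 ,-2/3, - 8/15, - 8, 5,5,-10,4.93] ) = [ - 10,- 8, -2, - 2/3 ,-8/15,3,4.93,5,5,7] 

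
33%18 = 15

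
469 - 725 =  - 256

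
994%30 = 4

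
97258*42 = 4084836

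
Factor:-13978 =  - 2^1*29^1*241^1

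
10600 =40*265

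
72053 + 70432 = 142485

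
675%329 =17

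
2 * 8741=17482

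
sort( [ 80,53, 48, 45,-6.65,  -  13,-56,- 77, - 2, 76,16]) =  [ -77, - 56,  -  13, - 6.65, - 2,16, 45, 48, 53, 76 , 80]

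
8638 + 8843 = 17481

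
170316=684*249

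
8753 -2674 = 6079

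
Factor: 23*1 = 23 = 23^1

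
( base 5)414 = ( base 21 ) 54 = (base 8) 155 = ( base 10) 109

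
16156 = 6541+9615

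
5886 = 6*981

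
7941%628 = 405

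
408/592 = 51/74 = 0.69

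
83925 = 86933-3008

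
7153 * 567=4055751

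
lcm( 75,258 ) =6450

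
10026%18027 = 10026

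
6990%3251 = 488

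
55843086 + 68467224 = 124310310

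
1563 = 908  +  655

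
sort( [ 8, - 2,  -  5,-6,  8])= [ - 6,-5, - 2 , 8,  8]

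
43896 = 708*62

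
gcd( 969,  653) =1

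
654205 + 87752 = 741957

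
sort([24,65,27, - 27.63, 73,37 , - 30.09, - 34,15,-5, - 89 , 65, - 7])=[ - 89 , - 34, - 30.09,-27.63 , - 7, - 5,15,  24, 27, 37,65, 65,73]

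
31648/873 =36 + 220/873 = 36.25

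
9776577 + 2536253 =12312830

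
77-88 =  -11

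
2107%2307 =2107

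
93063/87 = 31021/29 = 1069.69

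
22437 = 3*7479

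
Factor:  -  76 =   -  2^2* 19^1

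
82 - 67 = 15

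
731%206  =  113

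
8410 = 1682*5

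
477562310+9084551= 486646861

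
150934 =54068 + 96866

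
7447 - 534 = 6913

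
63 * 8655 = 545265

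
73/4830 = 73/4830  =  0.02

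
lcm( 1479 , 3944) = 11832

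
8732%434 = 52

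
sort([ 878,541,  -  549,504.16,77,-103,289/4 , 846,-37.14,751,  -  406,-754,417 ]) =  [  -  754, - 549,-406,  -  103, - 37.14,289/4,77,417 , 504.16,541 , 751,  846, 878] 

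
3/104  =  3/104 = 0.03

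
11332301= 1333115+9999186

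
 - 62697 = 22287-84984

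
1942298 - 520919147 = - 518976849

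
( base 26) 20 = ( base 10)52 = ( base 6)124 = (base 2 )110100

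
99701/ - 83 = -1202 + 65/83 = - 1201.22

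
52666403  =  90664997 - 37998594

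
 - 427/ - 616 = 61/88 = 0.69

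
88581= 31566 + 57015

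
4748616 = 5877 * 808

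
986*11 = 10846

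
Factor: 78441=3^1 * 11^1*2377^1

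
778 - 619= 159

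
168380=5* 33676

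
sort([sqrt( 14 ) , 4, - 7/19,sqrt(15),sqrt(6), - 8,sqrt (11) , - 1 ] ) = [ - 8, - 1, - 7/19, sqrt(6 ),  sqrt( 11), sqrt( 14) , sqrt(15), 4] 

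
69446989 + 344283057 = 413730046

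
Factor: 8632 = 2^3*13^1*83^1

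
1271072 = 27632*46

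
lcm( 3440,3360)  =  144480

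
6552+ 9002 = 15554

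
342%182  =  160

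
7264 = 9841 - 2577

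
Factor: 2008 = 2^3*251^1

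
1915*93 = 178095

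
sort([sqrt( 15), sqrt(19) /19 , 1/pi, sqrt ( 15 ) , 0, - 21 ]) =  [ - 21,0, sqrt( 19)/19 , 1/pi , sqrt(15),sqrt(15)]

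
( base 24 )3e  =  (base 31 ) 2O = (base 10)86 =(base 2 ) 1010110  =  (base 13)68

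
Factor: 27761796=2^2 *3^2 * 103^1*7487^1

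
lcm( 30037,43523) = 2132627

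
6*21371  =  128226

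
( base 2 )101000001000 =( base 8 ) 5010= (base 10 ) 2568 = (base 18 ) 7gc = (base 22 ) 56G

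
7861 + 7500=15361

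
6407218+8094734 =14501952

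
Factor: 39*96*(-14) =  -  52416 = -2^6* 3^2*7^1*13^1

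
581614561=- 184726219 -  - 766340780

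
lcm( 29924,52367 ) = 209468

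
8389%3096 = 2197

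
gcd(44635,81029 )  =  1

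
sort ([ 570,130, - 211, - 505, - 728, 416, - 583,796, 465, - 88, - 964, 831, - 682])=[ - 964, - 728, - 682, - 583,  -  505, - 211, - 88, 130, 416, 465 , 570,796, 831] 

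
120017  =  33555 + 86462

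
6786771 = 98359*69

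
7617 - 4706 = 2911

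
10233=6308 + 3925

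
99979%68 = 19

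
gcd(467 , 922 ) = 1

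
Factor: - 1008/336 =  - 3 = -3^1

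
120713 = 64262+56451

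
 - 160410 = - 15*10694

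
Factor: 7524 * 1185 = 8915940 = 2^2*3^3 * 5^1*11^1 * 19^1*79^1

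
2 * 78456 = 156912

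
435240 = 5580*78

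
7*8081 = 56567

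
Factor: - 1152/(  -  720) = 8/5 = 2^3 * 5^( - 1 )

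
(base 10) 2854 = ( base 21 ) 69j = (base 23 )592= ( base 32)2P6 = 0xB26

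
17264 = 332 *52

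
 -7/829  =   - 7/829 = -  0.01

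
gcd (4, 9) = 1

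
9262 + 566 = 9828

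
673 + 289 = 962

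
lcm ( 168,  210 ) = 840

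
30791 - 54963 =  - 24172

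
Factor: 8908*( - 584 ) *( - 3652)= 2^7*11^1*17^1 * 73^1*83^1*131^1=18998697344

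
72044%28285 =15474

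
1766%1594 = 172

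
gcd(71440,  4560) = 1520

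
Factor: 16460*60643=998183780 = 2^2*5^1*11^1* 37^1*149^1*823^1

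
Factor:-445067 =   -  7^2*31^1*293^1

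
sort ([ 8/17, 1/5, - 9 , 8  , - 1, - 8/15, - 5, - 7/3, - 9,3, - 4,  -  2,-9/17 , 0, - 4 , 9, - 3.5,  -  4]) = [ - 9, - 9, - 5, - 4, - 4,-4 , - 3.5, - 7/3, - 2,  -  1,  -  8/15, - 9/17, 0, 1/5, 8/17,  3, 8,9]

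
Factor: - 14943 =-3^1 * 17^1*293^1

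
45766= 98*467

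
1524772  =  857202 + 667570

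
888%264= 96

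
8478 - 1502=6976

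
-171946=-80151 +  - 91795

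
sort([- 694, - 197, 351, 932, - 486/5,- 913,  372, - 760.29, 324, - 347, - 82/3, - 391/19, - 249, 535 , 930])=[ - 913 , - 760.29, -694, - 347, - 249, - 197, - 486/5, - 82/3, - 391/19, 324, 351, 372,535, 930, 932] 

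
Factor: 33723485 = 5^1 * 139^1*48523^1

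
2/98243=2/98243 = 0.00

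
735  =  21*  35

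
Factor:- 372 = - 2^2*3^1*31^1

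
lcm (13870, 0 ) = 0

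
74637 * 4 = 298548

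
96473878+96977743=193451621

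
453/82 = 5 + 43/82 = 5.52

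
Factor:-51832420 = - 2^2*5^1*359^1*  7219^1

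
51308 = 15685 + 35623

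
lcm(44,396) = 396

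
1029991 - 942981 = 87010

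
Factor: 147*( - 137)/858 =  - 6713/286 = - 2^( - 1 )*7^2* 11^( - 1)*13^( - 1)*137^1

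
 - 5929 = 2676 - 8605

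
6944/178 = 3472/89 = 39.01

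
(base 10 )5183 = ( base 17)10ff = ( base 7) 21053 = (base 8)12077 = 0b1010000111111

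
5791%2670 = 451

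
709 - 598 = 111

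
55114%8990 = 1174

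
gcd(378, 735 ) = 21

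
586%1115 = 586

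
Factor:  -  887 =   -  887^1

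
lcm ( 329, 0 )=0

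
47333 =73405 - 26072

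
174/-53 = -174/53 =-3.28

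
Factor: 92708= 2^2 * 7^2*11^1*43^1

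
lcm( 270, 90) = 270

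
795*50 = 39750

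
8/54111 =8/54111  =  0.00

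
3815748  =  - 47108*( - 81 ) 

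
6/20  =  3/10 =0.30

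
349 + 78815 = 79164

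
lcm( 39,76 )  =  2964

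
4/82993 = 4/82993 = 0.00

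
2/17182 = 1/8591 = 0.00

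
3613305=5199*695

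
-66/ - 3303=22/1101 = 0.02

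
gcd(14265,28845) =45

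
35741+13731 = 49472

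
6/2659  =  6/2659 = 0.00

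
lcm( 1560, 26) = 1560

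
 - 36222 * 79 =-2861538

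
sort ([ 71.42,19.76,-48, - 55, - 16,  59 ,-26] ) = [ - 55, - 48,-26,- 16, 19.76, 59 , 71.42]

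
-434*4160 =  - 1805440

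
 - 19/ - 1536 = 19/1536  =  0.01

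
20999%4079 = 604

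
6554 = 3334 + 3220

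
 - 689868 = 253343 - 943211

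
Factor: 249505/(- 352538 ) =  -2^ ( - 1) * 5^1*139^1 * 491^ ( - 1 ) = - 695/982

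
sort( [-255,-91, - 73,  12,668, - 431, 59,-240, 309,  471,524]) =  [ -431, - 255,  -  240, - 91,-73, 12,  59,309,471,524,  668]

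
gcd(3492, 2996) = 4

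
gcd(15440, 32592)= 16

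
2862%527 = 227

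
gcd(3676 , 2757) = 919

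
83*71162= 5906446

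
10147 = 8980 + 1167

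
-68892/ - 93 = 740 + 24/31=740.77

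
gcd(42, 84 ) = 42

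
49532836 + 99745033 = 149277869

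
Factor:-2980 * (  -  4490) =13380200 =2^3 * 5^2*149^1*449^1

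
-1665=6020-7685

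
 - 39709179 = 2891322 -42600501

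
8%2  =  0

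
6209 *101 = 627109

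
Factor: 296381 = 19^2 * 821^1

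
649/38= 649/38 = 17.08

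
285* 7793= 2221005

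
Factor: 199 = 199^1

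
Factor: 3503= 31^1*113^1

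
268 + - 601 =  - 333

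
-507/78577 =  - 1 + 78070/78577= - 0.01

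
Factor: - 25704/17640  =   - 3^1 * 5^( - 1)*7^( - 1 )* 17^1 = - 51/35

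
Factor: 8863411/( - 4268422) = - 2^( - 1)*883^( - 1 )*1217^1* 2417^(-1)*7283^1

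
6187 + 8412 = 14599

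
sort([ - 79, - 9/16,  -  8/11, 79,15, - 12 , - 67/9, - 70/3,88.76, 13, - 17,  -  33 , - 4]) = [-79, - 33, - 70/3, - 17,  -  12, - 67/9, - 4, - 8/11,- 9/16,13, 15, 79,88.76 ]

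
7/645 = 7/645  =  0.01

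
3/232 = 3/232 = 0.01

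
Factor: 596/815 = 2^2 * 5^( - 1)*149^1 * 163^( - 1 )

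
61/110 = 61/110 = 0.55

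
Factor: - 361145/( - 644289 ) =3^(-1)*5^1*72229^1*214763^(- 1)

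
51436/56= 1837/2 = 918.50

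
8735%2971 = 2793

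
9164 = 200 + 8964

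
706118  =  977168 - 271050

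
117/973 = 117/973 = 0.12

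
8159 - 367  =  7792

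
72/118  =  36/59 = 0.61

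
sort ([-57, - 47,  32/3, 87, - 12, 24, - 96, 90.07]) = [ - 96, - 57, - 47 , - 12,  32/3,24,87, 90.07]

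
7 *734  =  5138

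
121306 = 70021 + 51285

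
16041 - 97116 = -81075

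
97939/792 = 123 + 523/792 = 123.66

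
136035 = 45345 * 3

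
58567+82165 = 140732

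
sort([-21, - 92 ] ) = [ - 92, - 21 ]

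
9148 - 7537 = 1611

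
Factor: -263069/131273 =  - 503/251= - 251^ ( - 1)*503^1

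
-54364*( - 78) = 4240392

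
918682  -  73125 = 845557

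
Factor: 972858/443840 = 486429/221920 = 2^( - 5 )*3^1*5^( - 1 ) *19^( - 1 )*73^ ( - 1)*162143^1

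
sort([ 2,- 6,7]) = [ - 6,2,7 ]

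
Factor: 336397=336397^1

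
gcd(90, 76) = 2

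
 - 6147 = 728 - 6875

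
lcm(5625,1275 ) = 95625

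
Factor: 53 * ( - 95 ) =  - 5035 = -5^1*19^1*53^1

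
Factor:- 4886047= -43^1 * 199^1*571^1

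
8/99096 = 1/12387 =0.00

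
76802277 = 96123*799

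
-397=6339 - 6736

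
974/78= 487/39 = 12.49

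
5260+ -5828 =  - 568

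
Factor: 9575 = 5^2*383^1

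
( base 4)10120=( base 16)118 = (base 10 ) 280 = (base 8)430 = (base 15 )13A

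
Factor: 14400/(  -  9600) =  - 2^( - 1)*3^1 = - 3/2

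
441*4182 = 1844262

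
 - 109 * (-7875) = 858375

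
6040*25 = 151000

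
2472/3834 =412/639= 0.64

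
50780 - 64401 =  - 13621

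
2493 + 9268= 11761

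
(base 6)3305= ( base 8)1371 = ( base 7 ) 2135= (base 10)761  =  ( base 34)md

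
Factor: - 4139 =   -  4139^1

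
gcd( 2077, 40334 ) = 67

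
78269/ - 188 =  - 417 + 127/188 =-416.32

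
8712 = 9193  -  481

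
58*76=4408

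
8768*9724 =85260032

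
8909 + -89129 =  - 80220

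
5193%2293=607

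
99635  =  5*19927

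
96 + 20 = 116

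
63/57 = 21/19 = 1.11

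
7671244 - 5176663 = 2494581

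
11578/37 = 11578/37 = 312.92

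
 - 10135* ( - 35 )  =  354725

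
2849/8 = 356  +  1/8 = 356.12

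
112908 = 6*18818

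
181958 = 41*4438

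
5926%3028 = 2898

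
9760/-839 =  -12 + 308/839 =- 11.63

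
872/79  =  11+ 3/79 = 11.04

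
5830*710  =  4139300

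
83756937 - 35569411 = 48187526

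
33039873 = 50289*657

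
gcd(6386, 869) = 1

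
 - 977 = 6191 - 7168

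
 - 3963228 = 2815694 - 6778922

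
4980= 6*830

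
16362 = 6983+9379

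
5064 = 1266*4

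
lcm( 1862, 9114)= 173166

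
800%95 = 40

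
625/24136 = 625/24136 = 0.03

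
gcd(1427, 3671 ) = 1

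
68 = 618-550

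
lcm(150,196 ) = 14700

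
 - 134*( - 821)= 110014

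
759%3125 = 759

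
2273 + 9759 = 12032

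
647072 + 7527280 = 8174352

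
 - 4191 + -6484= -10675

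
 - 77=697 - 774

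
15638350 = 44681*350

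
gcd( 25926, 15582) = 6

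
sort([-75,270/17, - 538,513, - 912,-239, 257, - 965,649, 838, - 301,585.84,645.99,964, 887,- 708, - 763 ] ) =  [-965, - 912, - 763, - 708, - 538, - 301, - 239, - 75,270/17,257,513, 585.84,645.99,649,838, 887,  964]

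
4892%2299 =294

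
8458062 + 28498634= 36956696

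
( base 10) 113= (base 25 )4d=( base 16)71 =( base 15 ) 78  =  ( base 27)45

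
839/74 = 839/74=11.34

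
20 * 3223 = 64460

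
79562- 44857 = 34705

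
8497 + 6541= 15038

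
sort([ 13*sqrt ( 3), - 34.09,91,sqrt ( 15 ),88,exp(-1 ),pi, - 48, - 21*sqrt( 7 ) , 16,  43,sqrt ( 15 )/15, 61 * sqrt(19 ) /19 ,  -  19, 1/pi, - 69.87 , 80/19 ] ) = [ - 69.87, - 21 * sqrt(7 ), - 48, - 34.09,  -  19,sqrt( 15 )/15, 1/pi, exp( - 1),pi , sqrt(  15)  ,  80/19,61 *sqrt(19 ) /19, 16,13*sqrt(3) , 43,88,91 ]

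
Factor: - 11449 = -107^2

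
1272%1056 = 216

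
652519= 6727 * 97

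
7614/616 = 3807/308 = 12.36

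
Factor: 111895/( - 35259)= - 3^(-1)*5^1*73^( - 1)*139^1 = - 695/219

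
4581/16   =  4581/16= 286.31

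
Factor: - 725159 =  - 725159^1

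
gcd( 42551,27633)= 1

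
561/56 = 561/56 = 10.02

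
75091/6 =12515 + 1/6 = 12515.17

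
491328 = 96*5118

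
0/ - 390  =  0/1 = - 0.00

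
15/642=5/214  =  0.02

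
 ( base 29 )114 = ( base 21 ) 1kd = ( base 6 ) 4014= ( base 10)874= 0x36A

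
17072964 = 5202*3282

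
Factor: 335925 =3^2*5^2 * 1493^1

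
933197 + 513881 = 1447078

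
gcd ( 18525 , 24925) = 25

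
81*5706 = 462186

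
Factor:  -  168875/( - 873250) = 193/998 =2^ ( -1) * 193^1*499^(  -  1 ) 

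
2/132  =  1/66=0.02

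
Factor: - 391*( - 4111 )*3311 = 5322104711 = 7^1*11^1*17^1*23^1*43^1*4111^1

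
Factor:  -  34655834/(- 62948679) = 2^1*3^(-1 )  *  157^( - 1) * 133649^(-1)*17327917^1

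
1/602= 1/602 = 0.00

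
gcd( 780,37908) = 156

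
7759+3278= 11037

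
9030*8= 72240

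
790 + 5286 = 6076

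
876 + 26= 902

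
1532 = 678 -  - 854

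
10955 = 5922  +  5033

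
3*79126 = 237378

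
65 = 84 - 19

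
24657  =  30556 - 5899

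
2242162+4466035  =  6708197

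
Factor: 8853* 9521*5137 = 432994714581 = 3^1 * 11^1 * 13^1*227^1*467^1*9521^1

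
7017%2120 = 657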